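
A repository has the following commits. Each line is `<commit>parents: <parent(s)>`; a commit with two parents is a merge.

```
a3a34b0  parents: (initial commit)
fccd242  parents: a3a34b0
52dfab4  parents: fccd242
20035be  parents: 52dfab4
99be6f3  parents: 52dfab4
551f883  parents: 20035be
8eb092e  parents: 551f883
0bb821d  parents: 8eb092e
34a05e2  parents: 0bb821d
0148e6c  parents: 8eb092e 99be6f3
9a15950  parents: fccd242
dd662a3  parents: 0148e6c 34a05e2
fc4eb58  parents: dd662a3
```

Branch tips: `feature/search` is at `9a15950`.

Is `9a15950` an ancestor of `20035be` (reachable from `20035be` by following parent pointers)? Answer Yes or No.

No

Ancestors of 20035be: {20035be, 52dfab4, a3a34b0, fccd242}.
9a15950 is not in that set, so it is not an ancestor of 20035be.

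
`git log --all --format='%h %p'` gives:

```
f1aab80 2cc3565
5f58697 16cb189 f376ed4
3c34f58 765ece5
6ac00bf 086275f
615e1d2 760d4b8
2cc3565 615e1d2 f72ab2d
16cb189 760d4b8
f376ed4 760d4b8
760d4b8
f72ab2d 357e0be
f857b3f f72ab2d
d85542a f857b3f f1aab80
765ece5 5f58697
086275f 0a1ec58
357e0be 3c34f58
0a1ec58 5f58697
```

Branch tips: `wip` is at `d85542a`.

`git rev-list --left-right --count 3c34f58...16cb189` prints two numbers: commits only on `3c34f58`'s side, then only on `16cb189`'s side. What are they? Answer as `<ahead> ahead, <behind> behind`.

4 ahead, 0 behind

Reachable from 3c34f58: {16cb189, 3c34f58, 5f58697, 760d4b8, 765ece5, f376ed4}.
Reachable from 16cb189: {16cb189, 760d4b8}.
Only in 3c34f58's history (ahead): {3c34f58, 5f58697, 765ece5, f376ed4} — 4.
Only in 16cb189's history (behind): {} — 0.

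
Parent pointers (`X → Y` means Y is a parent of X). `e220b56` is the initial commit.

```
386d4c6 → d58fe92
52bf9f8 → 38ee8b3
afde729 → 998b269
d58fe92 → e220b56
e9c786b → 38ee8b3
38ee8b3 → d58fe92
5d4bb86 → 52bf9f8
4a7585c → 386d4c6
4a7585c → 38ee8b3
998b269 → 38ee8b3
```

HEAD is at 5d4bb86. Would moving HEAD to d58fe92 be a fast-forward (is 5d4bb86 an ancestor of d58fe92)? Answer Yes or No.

No

A fast-forward from 5d4bb86 to d58fe92 is possible iff 5d4bb86 is an ancestor of d58fe92.
Ancestors of d58fe92: {d58fe92, e220b56}.
5d4bb86 is not among them, so fast-forward is not possible.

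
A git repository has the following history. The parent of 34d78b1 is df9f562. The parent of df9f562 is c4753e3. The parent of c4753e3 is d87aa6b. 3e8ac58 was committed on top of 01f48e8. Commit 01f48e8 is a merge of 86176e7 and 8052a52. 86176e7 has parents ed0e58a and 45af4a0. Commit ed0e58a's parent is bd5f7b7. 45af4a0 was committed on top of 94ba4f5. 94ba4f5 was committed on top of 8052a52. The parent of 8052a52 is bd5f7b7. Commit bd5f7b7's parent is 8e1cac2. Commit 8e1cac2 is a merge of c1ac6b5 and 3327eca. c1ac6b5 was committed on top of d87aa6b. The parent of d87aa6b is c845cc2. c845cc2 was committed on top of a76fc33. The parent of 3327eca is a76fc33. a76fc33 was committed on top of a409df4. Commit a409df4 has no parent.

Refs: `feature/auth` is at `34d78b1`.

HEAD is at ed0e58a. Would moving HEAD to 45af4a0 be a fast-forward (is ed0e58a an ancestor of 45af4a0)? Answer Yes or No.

No

A fast-forward from ed0e58a to 45af4a0 is possible iff ed0e58a is an ancestor of 45af4a0.
Ancestors of 45af4a0: {3327eca, 45af4a0, 8052a52, 8e1cac2, 94ba4f5, a409df4, a76fc33, bd5f7b7, c1ac6b5, c845cc2, d87aa6b}.
ed0e58a is not among them, so fast-forward is not possible.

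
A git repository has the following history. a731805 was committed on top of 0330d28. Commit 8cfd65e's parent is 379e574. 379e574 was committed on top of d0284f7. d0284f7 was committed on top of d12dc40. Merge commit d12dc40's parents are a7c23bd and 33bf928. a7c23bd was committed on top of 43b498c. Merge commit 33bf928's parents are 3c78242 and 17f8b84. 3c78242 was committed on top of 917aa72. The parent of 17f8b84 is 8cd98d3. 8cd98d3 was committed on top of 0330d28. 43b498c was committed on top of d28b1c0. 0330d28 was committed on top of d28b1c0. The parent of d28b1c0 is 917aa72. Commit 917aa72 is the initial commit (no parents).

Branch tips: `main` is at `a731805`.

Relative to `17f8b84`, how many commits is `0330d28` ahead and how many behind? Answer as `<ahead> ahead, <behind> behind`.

0 ahead, 2 behind

Reachable from 0330d28: {0330d28, 917aa72, d28b1c0}.
Reachable from 17f8b84: {0330d28, 17f8b84, 8cd98d3, 917aa72, d28b1c0}.
Only in 0330d28's history (ahead): {} — 0.
Only in 17f8b84's history (behind): {17f8b84, 8cd98d3} — 2.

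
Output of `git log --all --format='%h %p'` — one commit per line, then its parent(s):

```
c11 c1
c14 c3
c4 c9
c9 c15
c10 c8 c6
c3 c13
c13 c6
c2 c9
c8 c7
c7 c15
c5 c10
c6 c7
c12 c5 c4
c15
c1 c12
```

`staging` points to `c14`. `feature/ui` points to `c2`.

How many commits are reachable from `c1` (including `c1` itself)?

10

Walking parent pointers from c1: reachable set = {c1, c10, c12, c15, c4, c5, c6, c7, c8, c9}.
That is 10 commits.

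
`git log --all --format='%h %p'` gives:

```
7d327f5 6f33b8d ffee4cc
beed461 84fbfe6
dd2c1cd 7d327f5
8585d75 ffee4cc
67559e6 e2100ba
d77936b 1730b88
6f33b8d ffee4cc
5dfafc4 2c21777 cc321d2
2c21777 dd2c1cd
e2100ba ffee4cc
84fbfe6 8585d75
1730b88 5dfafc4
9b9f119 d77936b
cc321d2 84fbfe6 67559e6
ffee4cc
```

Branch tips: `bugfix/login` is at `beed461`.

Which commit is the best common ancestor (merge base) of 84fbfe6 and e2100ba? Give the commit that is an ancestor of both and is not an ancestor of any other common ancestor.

Ancestors of 84fbfe6: {84fbfe6, 8585d75, ffee4cc}.
Ancestors of e2100ba: {e2100ba, ffee4cc}.
Common ancestors: {ffee4cc}.
The only common ancestor is ffee4cc, so it is the merge base.

ffee4cc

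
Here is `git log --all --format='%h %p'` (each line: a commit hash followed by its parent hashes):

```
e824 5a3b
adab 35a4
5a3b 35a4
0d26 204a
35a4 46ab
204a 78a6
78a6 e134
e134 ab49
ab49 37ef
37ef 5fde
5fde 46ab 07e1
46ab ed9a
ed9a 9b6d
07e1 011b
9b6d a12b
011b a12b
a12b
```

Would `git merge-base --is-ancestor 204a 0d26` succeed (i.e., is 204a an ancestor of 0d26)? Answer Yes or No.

Ancestors of 0d26 (commits reachable by following parents): {011b, 07e1, 0d26, 204a, 37ef, 46ab, 5fde, 78a6, 9b6d, a12b, ab49, e134, ed9a}.
204a is in that set, so it is an ancestor of 0d26.

Yes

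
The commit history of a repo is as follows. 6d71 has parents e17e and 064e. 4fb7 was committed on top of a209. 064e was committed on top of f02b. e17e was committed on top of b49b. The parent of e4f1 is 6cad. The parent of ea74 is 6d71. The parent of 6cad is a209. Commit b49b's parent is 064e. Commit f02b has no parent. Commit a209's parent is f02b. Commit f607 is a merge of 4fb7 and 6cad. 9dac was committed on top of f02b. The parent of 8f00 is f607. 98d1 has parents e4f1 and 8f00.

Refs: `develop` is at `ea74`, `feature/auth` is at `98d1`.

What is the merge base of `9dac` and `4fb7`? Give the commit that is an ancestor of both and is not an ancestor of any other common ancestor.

f02b

Ancestors of 9dac: {9dac, f02b}.
Ancestors of 4fb7: {4fb7, a209, f02b}.
Common ancestors: {f02b}.
The only common ancestor is f02b, so it is the merge base.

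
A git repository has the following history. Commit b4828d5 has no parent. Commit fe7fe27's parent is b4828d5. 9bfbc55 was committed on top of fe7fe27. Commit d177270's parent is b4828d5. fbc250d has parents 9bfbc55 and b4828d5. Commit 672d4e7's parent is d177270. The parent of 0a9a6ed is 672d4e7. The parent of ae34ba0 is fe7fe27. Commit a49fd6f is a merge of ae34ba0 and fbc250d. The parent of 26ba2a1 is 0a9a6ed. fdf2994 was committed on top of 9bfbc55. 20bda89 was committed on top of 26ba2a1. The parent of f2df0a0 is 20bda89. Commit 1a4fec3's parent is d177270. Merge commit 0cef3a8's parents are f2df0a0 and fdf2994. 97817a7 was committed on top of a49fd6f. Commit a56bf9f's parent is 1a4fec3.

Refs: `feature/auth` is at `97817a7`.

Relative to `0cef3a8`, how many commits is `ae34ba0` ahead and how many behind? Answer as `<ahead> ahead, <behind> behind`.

Reachable from ae34ba0: {ae34ba0, b4828d5, fe7fe27}.
Reachable from 0cef3a8: {0a9a6ed, 0cef3a8, 20bda89, 26ba2a1, 672d4e7, 9bfbc55, b4828d5, d177270, f2df0a0, fdf2994, fe7fe27}.
Only in ae34ba0's history (ahead): {ae34ba0} — 1.
Only in 0cef3a8's history (behind): {0a9a6ed, 0cef3a8, 20bda89, 26ba2a1, 672d4e7, 9bfbc55, d177270, f2df0a0, fdf2994} — 9.

1 ahead, 9 behind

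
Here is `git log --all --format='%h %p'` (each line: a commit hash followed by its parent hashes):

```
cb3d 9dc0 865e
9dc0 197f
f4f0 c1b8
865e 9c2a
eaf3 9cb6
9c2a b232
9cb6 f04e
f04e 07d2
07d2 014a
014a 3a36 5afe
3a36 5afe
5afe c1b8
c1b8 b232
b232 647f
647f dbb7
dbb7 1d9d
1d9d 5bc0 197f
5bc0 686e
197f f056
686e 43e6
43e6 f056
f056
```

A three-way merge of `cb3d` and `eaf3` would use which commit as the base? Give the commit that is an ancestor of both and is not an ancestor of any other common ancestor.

Ancestors of cb3d: {197f, 1d9d, 43e6, 5bc0, 647f, 686e, 865e, 9c2a, 9dc0, b232, cb3d, dbb7, f056}.
Ancestors of eaf3: {014a, 07d2, 197f, 1d9d, 3a36, 43e6, 5afe, 5bc0, 647f, 686e, 9cb6, b232, c1b8, dbb7, eaf3, f04e, f056}.
Common ancestors: {197f, 1d9d, 43e6, 5bc0, 647f, 686e, b232, dbb7, f056}.
Among these, b232 is not an ancestor of any other common ancestor — it is the merge base.

b232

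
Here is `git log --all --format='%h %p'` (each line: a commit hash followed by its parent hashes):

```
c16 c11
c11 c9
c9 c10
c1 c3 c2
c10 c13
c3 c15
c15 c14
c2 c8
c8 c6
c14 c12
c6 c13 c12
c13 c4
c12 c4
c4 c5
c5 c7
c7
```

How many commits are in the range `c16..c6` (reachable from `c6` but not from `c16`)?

2

Reachable from c6: {c12, c13, c4, c5, c6, c7}.
Reachable from c16: {c10, c11, c13, c16, c4, c5, c7, c9}.
In c6's history but not c16's: {c12, c6} — 2 commits.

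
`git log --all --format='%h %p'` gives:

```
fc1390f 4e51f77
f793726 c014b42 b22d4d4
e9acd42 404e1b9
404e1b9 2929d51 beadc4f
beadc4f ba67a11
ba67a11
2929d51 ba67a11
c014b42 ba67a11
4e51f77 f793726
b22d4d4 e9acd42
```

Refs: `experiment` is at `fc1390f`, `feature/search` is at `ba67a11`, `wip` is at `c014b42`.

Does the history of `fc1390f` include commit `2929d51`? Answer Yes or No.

Ancestors of fc1390f (commits reachable by following parents): {2929d51, 404e1b9, 4e51f77, b22d4d4, ba67a11, beadc4f, c014b42, e9acd42, f793726, fc1390f}.
2929d51 is in that set, so it is an ancestor of fc1390f.

Yes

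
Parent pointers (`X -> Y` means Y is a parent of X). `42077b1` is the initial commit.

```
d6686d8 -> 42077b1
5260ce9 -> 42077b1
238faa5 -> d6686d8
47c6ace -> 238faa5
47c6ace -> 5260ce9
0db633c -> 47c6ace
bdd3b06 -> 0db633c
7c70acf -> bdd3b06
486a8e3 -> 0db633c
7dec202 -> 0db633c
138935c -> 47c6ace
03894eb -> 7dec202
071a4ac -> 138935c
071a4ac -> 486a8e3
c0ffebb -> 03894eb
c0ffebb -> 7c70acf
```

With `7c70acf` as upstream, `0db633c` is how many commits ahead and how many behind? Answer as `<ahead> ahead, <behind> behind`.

0 ahead, 2 behind

Reachable from 0db633c: {0db633c, 238faa5, 42077b1, 47c6ace, 5260ce9, d6686d8}.
Reachable from 7c70acf: {0db633c, 238faa5, 42077b1, 47c6ace, 5260ce9, 7c70acf, bdd3b06, d6686d8}.
Only in 0db633c's history (ahead): {} — 0.
Only in 7c70acf's history (behind): {7c70acf, bdd3b06} — 2.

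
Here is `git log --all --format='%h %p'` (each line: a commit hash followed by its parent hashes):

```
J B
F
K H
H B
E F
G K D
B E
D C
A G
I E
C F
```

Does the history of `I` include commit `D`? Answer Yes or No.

No

Ancestors of I: {E, F, I}.
D is not in that set, so it is not an ancestor of I.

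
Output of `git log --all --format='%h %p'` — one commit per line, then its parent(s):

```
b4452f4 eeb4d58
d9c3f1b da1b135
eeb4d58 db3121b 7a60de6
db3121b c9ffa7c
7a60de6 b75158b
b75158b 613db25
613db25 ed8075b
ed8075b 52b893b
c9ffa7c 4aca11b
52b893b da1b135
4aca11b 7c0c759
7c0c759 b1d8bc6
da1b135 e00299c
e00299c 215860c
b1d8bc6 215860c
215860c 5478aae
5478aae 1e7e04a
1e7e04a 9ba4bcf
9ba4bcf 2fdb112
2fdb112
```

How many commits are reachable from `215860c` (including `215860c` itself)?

Walking parent pointers from 215860c: reachable set = {1e7e04a, 215860c, 2fdb112, 5478aae, 9ba4bcf}.
That is 5 commits.

5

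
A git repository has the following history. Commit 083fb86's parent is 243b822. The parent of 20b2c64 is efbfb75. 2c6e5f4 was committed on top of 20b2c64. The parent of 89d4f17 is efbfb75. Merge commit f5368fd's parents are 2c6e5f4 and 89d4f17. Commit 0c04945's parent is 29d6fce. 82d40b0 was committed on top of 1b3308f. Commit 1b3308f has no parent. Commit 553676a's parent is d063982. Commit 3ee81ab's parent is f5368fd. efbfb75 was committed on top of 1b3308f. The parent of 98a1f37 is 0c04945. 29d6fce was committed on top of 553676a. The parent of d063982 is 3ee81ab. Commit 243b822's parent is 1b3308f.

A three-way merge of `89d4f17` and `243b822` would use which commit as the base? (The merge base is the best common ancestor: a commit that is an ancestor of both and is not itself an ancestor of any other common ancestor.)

1b3308f

Ancestors of 89d4f17: {1b3308f, 89d4f17, efbfb75}.
Ancestors of 243b822: {1b3308f, 243b822}.
Common ancestors: {1b3308f}.
The only common ancestor is 1b3308f, so it is the merge base.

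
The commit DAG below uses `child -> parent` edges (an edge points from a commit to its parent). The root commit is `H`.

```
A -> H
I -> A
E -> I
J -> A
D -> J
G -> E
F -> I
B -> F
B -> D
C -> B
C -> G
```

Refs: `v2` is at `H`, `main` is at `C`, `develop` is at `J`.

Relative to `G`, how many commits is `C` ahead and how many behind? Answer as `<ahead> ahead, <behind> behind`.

5 ahead, 0 behind

Reachable from C: {A, B, C, D, E, F, G, H, I, J}.
Reachable from G: {A, E, G, H, I}.
Only in C's history (ahead): {B, C, D, F, J} — 5.
Only in G's history (behind): {} — 0.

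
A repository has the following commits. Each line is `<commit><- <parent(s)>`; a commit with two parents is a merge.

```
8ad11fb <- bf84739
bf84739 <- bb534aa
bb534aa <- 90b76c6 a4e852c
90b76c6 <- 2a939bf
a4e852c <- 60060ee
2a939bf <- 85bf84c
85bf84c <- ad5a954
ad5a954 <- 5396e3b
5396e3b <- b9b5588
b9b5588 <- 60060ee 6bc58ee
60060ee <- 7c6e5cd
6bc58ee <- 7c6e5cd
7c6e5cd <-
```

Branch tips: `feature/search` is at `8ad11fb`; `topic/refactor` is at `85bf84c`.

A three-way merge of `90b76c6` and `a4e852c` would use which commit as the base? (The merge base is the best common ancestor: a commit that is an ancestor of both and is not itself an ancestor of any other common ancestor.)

Ancestors of 90b76c6: {2a939bf, 5396e3b, 60060ee, 6bc58ee, 7c6e5cd, 85bf84c, 90b76c6, ad5a954, b9b5588}.
Ancestors of a4e852c: {60060ee, 7c6e5cd, a4e852c}.
Common ancestors: {60060ee, 7c6e5cd}.
Among these, 60060ee is not an ancestor of any other common ancestor — it is the merge base.

60060ee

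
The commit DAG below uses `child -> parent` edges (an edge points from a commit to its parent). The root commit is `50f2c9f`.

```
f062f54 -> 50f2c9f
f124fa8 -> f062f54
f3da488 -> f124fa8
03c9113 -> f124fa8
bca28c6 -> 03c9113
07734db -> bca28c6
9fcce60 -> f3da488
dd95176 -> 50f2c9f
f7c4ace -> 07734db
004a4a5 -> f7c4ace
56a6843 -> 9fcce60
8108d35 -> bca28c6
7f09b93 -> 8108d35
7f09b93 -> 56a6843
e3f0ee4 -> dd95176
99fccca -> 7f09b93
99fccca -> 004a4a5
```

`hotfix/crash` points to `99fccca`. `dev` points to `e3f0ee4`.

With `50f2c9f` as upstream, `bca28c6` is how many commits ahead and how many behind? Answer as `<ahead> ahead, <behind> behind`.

Reachable from bca28c6: {03c9113, 50f2c9f, bca28c6, f062f54, f124fa8}.
Reachable from 50f2c9f: {50f2c9f}.
Only in bca28c6's history (ahead): {03c9113, bca28c6, f062f54, f124fa8} — 4.
Only in 50f2c9f's history (behind): {} — 0.

4 ahead, 0 behind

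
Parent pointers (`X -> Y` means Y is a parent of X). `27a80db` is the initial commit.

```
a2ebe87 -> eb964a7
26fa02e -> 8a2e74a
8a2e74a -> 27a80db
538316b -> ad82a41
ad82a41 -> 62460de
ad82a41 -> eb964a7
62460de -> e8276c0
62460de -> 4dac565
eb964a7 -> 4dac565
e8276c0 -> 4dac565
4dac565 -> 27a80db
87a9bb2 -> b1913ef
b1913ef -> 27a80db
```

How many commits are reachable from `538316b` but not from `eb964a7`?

Reachable from 538316b: {27a80db, 4dac565, 538316b, 62460de, ad82a41, e8276c0, eb964a7}.
Reachable from eb964a7: {27a80db, 4dac565, eb964a7}.
In 538316b's history but not eb964a7's: {538316b, 62460de, ad82a41, e8276c0} — 4 commits.

4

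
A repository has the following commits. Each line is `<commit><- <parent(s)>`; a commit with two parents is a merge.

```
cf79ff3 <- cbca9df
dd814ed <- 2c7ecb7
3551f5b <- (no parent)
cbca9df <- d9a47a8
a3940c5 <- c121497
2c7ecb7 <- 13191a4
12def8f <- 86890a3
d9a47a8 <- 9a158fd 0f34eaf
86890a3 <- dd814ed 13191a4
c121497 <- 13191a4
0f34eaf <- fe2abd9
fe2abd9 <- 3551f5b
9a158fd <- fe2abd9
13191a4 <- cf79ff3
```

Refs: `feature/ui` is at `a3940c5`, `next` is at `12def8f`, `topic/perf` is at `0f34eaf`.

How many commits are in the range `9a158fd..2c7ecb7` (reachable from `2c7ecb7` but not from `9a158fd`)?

6

Reachable from 2c7ecb7: {0f34eaf, 13191a4, 2c7ecb7, 3551f5b, 9a158fd, cbca9df, cf79ff3, d9a47a8, fe2abd9}.
Reachable from 9a158fd: {3551f5b, 9a158fd, fe2abd9}.
In 2c7ecb7's history but not 9a158fd's: {0f34eaf, 13191a4, 2c7ecb7, cbca9df, cf79ff3, d9a47a8} — 6 commits.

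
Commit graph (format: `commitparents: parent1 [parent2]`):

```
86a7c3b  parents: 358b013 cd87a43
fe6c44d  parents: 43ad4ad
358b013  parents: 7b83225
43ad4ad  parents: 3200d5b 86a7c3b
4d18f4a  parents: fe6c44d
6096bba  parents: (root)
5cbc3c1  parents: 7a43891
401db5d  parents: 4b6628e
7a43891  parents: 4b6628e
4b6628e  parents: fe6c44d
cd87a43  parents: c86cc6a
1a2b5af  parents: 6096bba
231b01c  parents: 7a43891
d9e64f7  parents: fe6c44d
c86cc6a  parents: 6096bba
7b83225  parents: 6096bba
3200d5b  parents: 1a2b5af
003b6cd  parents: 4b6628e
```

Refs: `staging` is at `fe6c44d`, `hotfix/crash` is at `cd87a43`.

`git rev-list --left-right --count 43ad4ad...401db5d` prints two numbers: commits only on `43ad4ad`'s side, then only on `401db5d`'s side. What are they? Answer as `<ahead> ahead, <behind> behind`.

Reachable from 43ad4ad: {1a2b5af, 3200d5b, 358b013, 43ad4ad, 6096bba, 7b83225, 86a7c3b, c86cc6a, cd87a43}.
Reachable from 401db5d: {1a2b5af, 3200d5b, 358b013, 401db5d, 43ad4ad, 4b6628e, 6096bba, 7b83225, 86a7c3b, c86cc6a, cd87a43, fe6c44d}.
Only in 43ad4ad's history (ahead): {} — 0.
Only in 401db5d's history (behind): {401db5d, 4b6628e, fe6c44d} — 3.

0 ahead, 3 behind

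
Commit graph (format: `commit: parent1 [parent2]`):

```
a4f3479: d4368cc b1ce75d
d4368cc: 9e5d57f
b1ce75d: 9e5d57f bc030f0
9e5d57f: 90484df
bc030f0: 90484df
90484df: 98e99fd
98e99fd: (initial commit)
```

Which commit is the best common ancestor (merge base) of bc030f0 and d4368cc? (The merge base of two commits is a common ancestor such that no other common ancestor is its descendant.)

Ancestors of bc030f0: {90484df, 98e99fd, bc030f0}.
Ancestors of d4368cc: {90484df, 98e99fd, 9e5d57f, d4368cc}.
Common ancestors: {90484df, 98e99fd}.
Among these, 90484df is not an ancestor of any other common ancestor — it is the merge base.

90484df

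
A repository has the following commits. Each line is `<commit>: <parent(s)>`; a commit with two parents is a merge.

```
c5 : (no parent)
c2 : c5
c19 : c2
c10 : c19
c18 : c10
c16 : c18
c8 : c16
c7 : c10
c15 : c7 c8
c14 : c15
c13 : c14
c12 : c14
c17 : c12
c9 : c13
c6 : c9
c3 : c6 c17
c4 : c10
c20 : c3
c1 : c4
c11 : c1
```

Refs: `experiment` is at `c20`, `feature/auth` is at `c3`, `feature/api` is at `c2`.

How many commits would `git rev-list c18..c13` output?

Reachable from c13: {c10, c13, c14, c15, c16, c18, c19, c2, c5, c7, c8}.
Reachable from c18: {c10, c18, c19, c2, c5}.
In c13's history but not c18's: {c13, c14, c15, c16, c7, c8} — 6 commits.

6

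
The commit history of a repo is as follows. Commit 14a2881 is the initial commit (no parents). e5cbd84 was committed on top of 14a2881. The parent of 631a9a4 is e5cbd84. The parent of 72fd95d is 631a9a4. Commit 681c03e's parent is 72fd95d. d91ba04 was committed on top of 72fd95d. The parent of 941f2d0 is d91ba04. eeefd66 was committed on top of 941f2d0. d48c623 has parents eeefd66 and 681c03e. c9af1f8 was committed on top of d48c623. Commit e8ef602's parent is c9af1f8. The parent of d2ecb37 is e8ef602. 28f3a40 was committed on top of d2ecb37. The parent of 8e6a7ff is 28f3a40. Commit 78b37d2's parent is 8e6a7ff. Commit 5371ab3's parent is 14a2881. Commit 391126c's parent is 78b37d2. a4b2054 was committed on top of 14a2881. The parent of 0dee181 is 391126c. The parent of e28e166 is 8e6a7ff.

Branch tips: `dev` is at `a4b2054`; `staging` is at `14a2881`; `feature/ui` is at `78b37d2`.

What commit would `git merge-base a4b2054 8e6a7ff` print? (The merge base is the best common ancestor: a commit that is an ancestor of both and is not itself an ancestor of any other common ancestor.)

14a2881

Ancestors of a4b2054: {14a2881, a4b2054}.
Ancestors of 8e6a7ff: {14a2881, 28f3a40, 631a9a4, 681c03e, 72fd95d, 8e6a7ff, 941f2d0, c9af1f8, d2ecb37, d48c623, d91ba04, e5cbd84, e8ef602, eeefd66}.
Common ancestors: {14a2881}.
The only common ancestor is 14a2881, so it is the merge base.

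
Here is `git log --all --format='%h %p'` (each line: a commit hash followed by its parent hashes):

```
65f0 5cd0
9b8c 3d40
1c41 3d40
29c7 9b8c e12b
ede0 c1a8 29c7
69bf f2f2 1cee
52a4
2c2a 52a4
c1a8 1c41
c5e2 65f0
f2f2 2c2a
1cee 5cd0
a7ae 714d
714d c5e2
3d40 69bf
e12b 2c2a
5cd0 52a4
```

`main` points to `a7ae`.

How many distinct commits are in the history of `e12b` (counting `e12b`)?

3

Walking parent pointers from e12b: reachable set = {2c2a, 52a4, e12b}.
That is 3 commits.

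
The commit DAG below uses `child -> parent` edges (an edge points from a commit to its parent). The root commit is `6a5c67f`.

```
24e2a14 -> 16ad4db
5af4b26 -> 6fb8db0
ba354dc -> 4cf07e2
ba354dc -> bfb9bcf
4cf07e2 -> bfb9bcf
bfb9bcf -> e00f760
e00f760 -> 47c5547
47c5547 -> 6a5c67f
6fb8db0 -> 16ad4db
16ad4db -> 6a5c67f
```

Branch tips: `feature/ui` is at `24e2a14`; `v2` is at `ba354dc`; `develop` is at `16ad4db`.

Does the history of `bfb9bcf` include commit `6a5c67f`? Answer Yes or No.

Yes

Ancestors of bfb9bcf (commits reachable by following parents): {47c5547, 6a5c67f, bfb9bcf, e00f760}.
6a5c67f is in that set, so it is an ancestor of bfb9bcf.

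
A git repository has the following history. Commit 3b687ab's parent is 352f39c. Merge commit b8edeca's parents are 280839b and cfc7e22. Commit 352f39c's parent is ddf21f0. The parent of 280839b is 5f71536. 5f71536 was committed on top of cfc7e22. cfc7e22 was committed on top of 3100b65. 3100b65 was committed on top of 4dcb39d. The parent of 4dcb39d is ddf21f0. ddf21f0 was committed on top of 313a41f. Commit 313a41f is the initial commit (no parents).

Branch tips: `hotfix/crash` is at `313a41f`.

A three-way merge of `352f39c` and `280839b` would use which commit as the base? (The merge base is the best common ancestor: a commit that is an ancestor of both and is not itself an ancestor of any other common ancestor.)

ddf21f0

Ancestors of 352f39c: {313a41f, 352f39c, ddf21f0}.
Ancestors of 280839b: {280839b, 3100b65, 313a41f, 4dcb39d, 5f71536, cfc7e22, ddf21f0}.
Common ancestors: {313a41f, ddf21f0}.
Among these, ddf21f0 is not an ancestor of any other common ancestor — it is the merge base.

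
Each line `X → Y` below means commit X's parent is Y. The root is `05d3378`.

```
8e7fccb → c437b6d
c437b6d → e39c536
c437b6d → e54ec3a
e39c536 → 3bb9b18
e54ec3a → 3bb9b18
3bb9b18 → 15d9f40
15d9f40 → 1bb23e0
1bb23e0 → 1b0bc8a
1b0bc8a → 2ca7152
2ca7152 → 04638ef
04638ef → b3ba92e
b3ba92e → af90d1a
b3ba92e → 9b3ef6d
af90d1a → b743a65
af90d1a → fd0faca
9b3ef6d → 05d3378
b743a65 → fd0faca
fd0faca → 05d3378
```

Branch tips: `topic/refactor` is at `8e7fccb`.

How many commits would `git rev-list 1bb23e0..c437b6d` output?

Reachable from c437b6d: {04638ef, 05d3378, 15d9f40, 1b0bc8a, 1bb23e0, 2ca7152, 3bb9b18, 9b3ef6d, af90d1a, b3ba92e, b743a65, c437b6d, e39c536, e54ec3a, fd0faca}.
Reachable from 1bb23e0: {04638ef, 05d3378, 1b0bc8a, 1bb23e0, 2ca7152, 9b3ef6d, af90d1a, b3ba92e, b743a65, fd0faca}.
In c437b6d's history but not 1bb23e0's: {15d9f40, 3bb9b18, c437b6d, e39c536, e54ec3a} — 5 commits.

5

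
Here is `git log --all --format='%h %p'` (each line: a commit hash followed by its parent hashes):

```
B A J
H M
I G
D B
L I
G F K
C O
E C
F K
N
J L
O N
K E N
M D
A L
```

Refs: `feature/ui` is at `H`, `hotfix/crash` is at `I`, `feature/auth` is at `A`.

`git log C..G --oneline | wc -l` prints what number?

Reachable from G: {C, E, F, G, K, N, O}.
Reachable from C: {C, N, O}.
In G's history but not C's: {E, F, G, K} — 4 commits.

4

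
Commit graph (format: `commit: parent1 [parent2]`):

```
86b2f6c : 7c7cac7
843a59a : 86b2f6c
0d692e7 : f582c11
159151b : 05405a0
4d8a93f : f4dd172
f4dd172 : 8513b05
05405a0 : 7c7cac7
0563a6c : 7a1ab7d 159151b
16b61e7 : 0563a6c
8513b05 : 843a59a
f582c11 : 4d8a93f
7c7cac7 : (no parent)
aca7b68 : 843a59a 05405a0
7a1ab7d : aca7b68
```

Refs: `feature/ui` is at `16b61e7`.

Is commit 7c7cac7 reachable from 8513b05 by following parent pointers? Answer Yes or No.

Yes

Ancestors of 8513b05 (commits reachable by following parents): {7c7cac7, 843a59a, 8513b05, 86b2f6c}.
7c7cac7 is in that set, so it is an ancestor of 8513b05.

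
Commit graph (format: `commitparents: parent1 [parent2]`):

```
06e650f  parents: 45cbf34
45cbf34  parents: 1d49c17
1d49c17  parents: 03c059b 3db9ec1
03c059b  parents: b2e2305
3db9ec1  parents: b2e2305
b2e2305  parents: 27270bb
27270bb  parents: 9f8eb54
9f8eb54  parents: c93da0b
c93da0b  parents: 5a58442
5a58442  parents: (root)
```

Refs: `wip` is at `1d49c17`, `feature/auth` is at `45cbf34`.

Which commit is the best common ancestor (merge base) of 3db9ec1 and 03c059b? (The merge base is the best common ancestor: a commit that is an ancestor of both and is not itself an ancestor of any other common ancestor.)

b2e2305

Ancestors of 3db9ec1: {27270bb, 3db9ec1, 5a58442, 9f8eb54, b2e2305, c93da0b}.
Ancestors of 03c059b: {03c059b, 27270bb, 5a58442, 9f8eb54, b2e2305, c93da0b}.
Common ancestors: {27270bb, 5a58442, 9f8eb54, b2e2305, c93da0b}.
Among these, b2e2305 is not an ancestor of any other common ancestor — it is the merge base.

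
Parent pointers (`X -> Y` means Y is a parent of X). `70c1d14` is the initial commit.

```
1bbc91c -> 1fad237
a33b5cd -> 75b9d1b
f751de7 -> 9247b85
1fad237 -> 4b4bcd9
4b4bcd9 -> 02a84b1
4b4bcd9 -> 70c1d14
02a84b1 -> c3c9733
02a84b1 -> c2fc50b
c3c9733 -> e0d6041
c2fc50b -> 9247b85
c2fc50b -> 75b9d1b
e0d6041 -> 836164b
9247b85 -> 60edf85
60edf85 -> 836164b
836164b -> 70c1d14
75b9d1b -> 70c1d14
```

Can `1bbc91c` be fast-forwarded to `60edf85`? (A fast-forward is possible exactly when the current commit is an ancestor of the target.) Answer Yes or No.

No

A fast-forward from 1bbc91c to 60edf85 is possible iff 1bbc91c is an ancestor of 60edf85.
Ancestors of 60edf85: {60edf85, 70c1d14, 836164b}.
1bbc91c is not among them, so fast-forward is not possible.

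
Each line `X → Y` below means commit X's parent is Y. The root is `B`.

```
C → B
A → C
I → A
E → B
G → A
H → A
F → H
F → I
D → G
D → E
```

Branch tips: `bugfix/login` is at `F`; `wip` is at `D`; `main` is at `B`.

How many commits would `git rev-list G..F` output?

3

Reachable from F: {A, B, C, F, H, I}.
Reachable from G: {A, B, C, G}.
In F's history but not G's: {F, H, I} — 3 commits.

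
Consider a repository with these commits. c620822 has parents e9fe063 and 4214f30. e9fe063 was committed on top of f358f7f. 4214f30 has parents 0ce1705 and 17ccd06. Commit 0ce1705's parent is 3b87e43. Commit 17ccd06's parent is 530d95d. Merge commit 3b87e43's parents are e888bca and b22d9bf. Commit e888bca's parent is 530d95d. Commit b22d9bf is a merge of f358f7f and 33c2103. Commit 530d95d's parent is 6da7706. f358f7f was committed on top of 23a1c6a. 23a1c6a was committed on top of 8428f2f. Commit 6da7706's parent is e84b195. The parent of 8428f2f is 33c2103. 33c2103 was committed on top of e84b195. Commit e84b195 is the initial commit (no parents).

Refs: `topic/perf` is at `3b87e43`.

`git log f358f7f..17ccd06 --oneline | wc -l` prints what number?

Reachable from 17ccd06: {17ccd06, 530d95d, 6da7706, e84b195}.
Reachable from f358f7f: {23a1c6a, 33c2103, 8428f2f, e84b195, f358f7f}.
In 17ccd06's history but not f358f7f's: {17ccd06, 530d95d, 6da7706} — 3 commits.

3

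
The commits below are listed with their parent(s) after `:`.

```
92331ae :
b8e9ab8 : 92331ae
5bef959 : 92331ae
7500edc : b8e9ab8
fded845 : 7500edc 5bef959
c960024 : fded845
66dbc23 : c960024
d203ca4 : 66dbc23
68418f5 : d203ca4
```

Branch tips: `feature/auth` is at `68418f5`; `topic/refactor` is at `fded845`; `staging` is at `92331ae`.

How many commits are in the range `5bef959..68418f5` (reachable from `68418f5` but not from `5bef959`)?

7

Reachable from 68418f5: {5bef959, 66dbc23, 68418f5, 7500edc, 92331ae, b8e9ab8, c960024, d203ca4, fded845}.
Reachable from 5bef959: {5bef959, 92331ae}.
In 68418f5's history but not 5bef959's: {66dbc23, 68418f5, 7500edc, b8e9ab8, c960024, d203ca4, fded845} — 7 commits.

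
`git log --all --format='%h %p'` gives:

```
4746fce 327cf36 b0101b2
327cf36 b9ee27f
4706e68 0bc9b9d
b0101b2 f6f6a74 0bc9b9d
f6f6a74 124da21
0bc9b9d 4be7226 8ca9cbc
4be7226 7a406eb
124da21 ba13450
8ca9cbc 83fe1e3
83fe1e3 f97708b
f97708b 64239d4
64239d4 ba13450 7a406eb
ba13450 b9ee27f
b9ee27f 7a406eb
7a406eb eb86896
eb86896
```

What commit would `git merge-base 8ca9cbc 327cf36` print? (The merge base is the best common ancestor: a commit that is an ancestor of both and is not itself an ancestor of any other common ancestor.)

b9ee27f

Ancestors of 8ca9cbc: {64239d4, 7a406eb, 83fe1e3, 8ca9cbc, b9ee27f, ba13450, eb86896, f97708b}.
Ancestors of 327cf36: {327cf36, 7a406eb, b9ee27f, eb86896}.
Common ancestors: {7a406eb, b9ee27f, eb86896}.
Among these, b9ee27f is not an ancestor of any other common ancestor — it is the merge base.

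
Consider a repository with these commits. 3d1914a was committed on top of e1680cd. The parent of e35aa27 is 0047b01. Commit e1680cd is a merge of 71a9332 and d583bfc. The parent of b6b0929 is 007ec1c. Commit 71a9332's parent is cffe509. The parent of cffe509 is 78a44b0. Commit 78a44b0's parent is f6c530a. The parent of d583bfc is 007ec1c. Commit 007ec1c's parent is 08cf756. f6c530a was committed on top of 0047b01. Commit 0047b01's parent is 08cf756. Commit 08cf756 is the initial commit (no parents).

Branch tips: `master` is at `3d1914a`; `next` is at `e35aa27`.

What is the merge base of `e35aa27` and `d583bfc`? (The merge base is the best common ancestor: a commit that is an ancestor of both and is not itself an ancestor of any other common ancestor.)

Ancestors of e35aa27: {0047b01, 08cf756, e35aa27}.
Ancestors of d583bfc: {007ec1c, 08cf756, d583bfc}.
Common ancestors: {08cf756}.
The only common ancestor is 08cf756, so it is the merge base.

08cf756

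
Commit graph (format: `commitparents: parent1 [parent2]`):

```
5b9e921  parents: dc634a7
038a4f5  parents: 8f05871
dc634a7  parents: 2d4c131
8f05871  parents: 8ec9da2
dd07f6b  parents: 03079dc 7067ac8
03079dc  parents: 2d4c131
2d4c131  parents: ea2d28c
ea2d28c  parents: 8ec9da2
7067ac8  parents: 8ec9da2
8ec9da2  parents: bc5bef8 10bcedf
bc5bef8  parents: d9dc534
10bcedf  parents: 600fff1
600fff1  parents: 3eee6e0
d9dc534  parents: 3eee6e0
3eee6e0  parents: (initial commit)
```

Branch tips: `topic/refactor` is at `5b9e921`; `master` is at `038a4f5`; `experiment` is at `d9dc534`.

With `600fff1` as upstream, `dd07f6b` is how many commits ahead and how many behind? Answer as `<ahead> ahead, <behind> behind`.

9 ahead, 0 behind

Reachable from dd07f6b: {03079dc, 10bcedf, 2d4c131, 3eee6e0, 600fff1, 7067ac8, 8ec9da2, bc5bef8, d9dc534, dd07f6b, ea2d28c}.
Reachable from 600fff1: {3eee6e0, 600fff1}.
Only in dd07f6b's history (ahead): {03079dc, 10bcedf, 2d4c131, 7067ac8, 8ec9da2, bc5bef8, d9dc534, dd07f6b, ea2d28c} — 9.
Only in 600fff1's history (behind): {} — 0.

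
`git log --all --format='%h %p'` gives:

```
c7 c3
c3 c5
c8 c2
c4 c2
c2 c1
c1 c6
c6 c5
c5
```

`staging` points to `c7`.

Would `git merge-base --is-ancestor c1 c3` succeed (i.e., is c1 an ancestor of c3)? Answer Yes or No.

No

Ancestors of c3: {c3, c5}.
c1 is not in that set, so it is not an ancestor of c3.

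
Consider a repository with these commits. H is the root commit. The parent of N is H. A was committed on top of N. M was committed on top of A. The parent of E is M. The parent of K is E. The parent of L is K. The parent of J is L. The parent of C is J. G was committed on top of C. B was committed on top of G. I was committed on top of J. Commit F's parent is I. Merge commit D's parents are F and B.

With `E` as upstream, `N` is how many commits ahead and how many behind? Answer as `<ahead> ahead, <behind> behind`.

0 ahead, 3 behind

Reachable from N: {H, N}.
Reachable from E: {A, E, H, M, N}.
Only in N's history (ahead): {} — 0.
Only in E's history (behind): {A, E, M} — 3.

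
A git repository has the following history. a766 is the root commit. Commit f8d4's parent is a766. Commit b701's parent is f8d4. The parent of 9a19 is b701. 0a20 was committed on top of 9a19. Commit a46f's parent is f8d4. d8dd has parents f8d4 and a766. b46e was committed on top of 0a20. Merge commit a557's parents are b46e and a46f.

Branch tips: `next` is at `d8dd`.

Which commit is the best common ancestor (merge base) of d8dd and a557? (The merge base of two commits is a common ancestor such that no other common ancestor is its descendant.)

Ancestors of d8dd: {a766, d8dd, f8d4}.
Ancestors of a557: {0a20, 9a19, a46f, a557, a766, b46e, b701, f8d4}.
Common ancestors: {a766, f8d4}.
Among these, f8d4 is not an ancestor of any other common ancestor — it is the merge base.

f8d4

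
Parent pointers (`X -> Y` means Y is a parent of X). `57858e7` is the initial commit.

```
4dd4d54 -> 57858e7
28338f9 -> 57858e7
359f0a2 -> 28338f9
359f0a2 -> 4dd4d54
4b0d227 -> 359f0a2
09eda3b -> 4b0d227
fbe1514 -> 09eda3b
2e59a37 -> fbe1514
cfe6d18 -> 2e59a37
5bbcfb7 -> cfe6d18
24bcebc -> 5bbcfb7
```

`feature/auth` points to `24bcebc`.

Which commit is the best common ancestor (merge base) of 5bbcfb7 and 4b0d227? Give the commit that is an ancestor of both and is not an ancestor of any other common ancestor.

Ancestors of 5bbcfb7: {09eda3b, 28338f9, 2e59a37, 359f0a2, 4b0d227, 4dd4d54, 57858e7, 5bbcfb7, cfe6d18, fbe1514}.
Ancestors of 4b0d227: {28338f9, 359f0a2, 4b0d227, 4dd4d54, 57858e7}.
Common ancestors: {28338f9, 359f0a2, 4b0d227, 4dd4d54, 57858e7}.
Among these, 4b0d227 is not an ancestor of any other common ancestor — it is the merge base.

4b0d227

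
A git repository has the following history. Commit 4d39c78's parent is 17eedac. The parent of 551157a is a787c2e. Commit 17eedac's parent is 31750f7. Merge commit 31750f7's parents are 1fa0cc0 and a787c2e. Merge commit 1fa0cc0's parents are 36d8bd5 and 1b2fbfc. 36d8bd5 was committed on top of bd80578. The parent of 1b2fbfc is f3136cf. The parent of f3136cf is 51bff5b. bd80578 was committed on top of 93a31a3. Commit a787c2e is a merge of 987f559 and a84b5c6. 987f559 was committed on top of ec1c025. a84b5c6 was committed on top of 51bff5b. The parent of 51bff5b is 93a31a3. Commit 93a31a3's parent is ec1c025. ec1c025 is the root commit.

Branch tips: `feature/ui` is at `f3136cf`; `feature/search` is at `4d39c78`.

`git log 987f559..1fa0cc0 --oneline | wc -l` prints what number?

7

Reachable from 1fa0cc0: {1b2fbfc, 1fa0cc0, 36d8bd5, 51bff5b, 93a31a3, bd80578, ec1c025, f3136cf}.
Reachable from 987f559: {987f559, ec1c025}.
In 1fa0cc0's history but not 987f559's: {1b2fbfc, 1fa0cc0, 36d8bd5, 51bff5b, 93a31a3, bd80578, f3136cf} — 7 commits.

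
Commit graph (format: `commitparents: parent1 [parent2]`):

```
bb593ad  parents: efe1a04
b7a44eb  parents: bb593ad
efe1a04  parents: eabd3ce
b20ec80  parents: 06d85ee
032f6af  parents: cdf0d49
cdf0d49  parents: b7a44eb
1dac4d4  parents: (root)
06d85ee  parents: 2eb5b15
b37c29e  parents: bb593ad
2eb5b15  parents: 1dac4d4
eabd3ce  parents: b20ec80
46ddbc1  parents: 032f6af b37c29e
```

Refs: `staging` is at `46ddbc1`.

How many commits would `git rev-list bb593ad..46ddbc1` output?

Reachable from 46ddbc1: {032f6af, 06d85ee, 1dac4d4, 2eb5b15, 46ddbc1, b20ec80, b37c29e, b7a44eb, bb593ad, cdf0d49, eabd3ce, efe1a04}.
Reachable from bb593ad: {06d85ee, 1dac4d4, 2eb5b15, b20ec80, bb593ad, eabd3ce, efe1a04}.
In 46ddbc1's history but not bb593ad's: {032f6af, 46ddbc1, b37c29e, b7a44eb, cdf0d49} — 5 commits.

5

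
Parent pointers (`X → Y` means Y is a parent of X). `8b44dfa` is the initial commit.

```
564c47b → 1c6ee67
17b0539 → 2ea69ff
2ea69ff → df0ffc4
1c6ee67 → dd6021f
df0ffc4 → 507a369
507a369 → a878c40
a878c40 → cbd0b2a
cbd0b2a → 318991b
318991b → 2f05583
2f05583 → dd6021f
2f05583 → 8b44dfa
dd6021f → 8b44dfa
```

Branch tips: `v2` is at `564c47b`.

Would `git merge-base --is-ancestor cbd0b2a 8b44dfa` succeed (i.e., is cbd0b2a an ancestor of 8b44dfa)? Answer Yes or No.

No

Ancestors of 8b44dfa: {8b44dfa}.
cbd0b2a is not in that set, so it is not an ancestor of 8b44dfa.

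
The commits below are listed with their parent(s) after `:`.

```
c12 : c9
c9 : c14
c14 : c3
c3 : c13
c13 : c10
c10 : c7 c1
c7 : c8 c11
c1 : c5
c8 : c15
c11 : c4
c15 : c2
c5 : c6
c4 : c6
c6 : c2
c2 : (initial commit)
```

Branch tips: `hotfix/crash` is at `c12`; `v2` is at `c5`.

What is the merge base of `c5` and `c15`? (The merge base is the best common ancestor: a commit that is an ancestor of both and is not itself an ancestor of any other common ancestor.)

Ancestors of c5: {c2, c5, c6}.
Ancestors of c15: {c15, c2}.
Common ancestors: {c2}.
The only common ancestor is c2, so it is the merge base.

c2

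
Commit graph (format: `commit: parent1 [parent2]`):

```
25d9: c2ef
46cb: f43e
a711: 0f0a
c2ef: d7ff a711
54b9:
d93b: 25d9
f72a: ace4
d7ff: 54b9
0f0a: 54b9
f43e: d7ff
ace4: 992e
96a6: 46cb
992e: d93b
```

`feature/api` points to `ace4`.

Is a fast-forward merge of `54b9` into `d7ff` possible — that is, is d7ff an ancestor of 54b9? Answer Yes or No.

A fast-forward from d7ff to 54b9 is possible iff d7ff is an ancestor of 54b9.
Ancestors of 54b9: {54b9}.
d7ff is not among them, so fast-forward is not possible.

No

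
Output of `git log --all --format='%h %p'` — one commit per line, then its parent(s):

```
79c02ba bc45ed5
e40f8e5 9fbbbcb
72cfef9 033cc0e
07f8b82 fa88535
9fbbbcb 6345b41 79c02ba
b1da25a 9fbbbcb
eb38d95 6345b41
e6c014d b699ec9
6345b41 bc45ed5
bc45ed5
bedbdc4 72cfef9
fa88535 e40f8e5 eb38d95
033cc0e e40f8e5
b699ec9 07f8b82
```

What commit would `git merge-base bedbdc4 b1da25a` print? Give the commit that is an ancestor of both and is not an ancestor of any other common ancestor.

Ancestors of bedbdc4: {033cc0e, 6345b41, 72cfef9, 79c02ba, 9fbbbcb, bc45ed5, bedbdc4, e40f8e5}.
Ancestors of b1da25a: {6345b41, 79c02ba, 9fbbbcb, b1da25a, bc45ed5}.
Common ancestors: {6345b41, 79c02ba, 9fbbbcb, bc45ed5}.
Among these, 9fbbbcb is not an ancestor of any other common ancestor — it is the merge base.

9fbbbcb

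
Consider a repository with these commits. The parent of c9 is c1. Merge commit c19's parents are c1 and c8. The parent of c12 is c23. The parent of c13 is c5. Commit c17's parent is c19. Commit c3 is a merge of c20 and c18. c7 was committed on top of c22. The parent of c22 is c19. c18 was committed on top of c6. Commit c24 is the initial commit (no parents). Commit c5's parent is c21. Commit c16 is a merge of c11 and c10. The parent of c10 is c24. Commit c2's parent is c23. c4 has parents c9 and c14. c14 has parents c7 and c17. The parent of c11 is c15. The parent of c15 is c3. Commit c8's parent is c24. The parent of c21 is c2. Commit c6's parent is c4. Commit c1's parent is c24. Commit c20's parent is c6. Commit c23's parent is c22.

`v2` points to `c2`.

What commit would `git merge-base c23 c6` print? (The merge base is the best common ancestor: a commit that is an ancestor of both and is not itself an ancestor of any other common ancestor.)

Ancestors of c23: {c1, c19, c22, c23, c24, c8}.
Ancestors of c6: {c1, c14, c17, c19, c22, c24, c4, c6, c7, c8, c9}.
Common ancestors: {c1, c19, c22, c24, c8}.
Among these, c22 is not an ancestor of any other common ancestor — it is the merge base.

c22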